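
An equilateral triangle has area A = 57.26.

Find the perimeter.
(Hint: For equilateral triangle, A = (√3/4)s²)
A = (√3/4)s²  ⇒  s² = 4A/√3 = 4·57.26/√3 = 229.04/1.73205 ≈ 132.236
s ≈ √132.236 ≈ 11.4994
Perimeter = 3s ≈ 3·11.4994 ≈ 34.4982

Perimeter = 34.5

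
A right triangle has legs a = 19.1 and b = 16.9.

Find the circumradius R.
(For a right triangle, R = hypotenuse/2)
Hypotenuse c = √(a² + b²) = √(364.81 + 285.61) = √650.42 ≈ 25.5033
R = c/2 ≈ 25.5033/2 ≈ 12.7517

R = 12.75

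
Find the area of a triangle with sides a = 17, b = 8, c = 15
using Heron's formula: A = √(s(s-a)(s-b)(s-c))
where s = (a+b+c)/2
s = (17 + 8 + 15)/2 = 40/2 = 20
s − a = 3, s − b = 12, s − c = 5
s(s−a)(s−b)(s−c) = 20·3·12·5 = 3600
Area = √3600 ≈ 60

s = 20.0, Area = 60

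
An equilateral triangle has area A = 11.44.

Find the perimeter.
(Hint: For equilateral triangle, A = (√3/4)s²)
A = (√3/4)s²  ⇒  s² = 4A/√3 = 4·11.44/√3 = 45.76/1.73205 ≈ 26.4195
s ≈ √26.4195 ≈ 5.13999
Perimeter = 3s ≈ 3·5.13999 ≈ 15.42

Perimeter = 15.42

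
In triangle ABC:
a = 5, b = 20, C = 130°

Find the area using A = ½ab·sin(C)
A = ½·a·b·sin(C) = ½·5·20·sin(130°)
sin(130°) ≈ 0.766044
A ≈ ½·100·0.766044 = 50·0.766044 ≈ 38.3022

Area = 38.3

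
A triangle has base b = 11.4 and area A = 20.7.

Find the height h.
A = ½·b·h  ⇒  h = 2A/b = 2·20.7/11.4 = 41.4/11.4 ≈ 3.63158

h = 3.632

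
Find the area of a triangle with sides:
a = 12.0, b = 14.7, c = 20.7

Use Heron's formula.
s = (12.0 + 14.7 + 20.7)/2 = 47.4/2 = 23.7
s − a = 11.7, s − b = 9, s − c = 3
s(s−a)(s−b)(s−c) = 23.7·11.7·9·3 ≈ 7486.83
Area = √7486.83 ≈ 86.5265

Area = 86.53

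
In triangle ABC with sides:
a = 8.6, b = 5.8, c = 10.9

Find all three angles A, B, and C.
Law of cosines for each angle (a² = 73.96, b² = 33.64, c² = 118.81):
cos(A) = (b² + c² − a²)/(2bc) = (33.64 + 118.81 − 73.96)/(2·5.8·10.9) = 78.49/126.44 ≈ 0.620769  ⇒  A ≈ 51.6277°
cos(B) = (a² + c² − b²)/(2ac) = (73.96 + 118.81 − 33.64)/(2·8.6·10.9) = 159.13/187.48 ≈ 0.848784  ⇒  B ≈ 31.9204°
cos(C) = (a² + b² − c²)/(2ab) = (73.96 + 33.64 − 118.81)/(2·8.6·5.8) = -11.21/99.76 ≈ -0.11237  ⇒  C ≈ 96.4519°
Check: A + B + C ≈ 180°

A = 51.63°, B = 31.92°, C = 96.45°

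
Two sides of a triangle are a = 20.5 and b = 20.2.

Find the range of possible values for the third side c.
Triangle inequality: |a − b| < c < a + b
|a − b| = |20.5 − 20.2| = 0.3
a + b = 20.5 + 20.2 = 40.7

0.3 < c < 40.7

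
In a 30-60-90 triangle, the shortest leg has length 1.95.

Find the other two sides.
In a 30-60-90 triangle the sides are in ratio 1 : √3 : 2 (short leg : long leg : hypotenuse).
Long leg = 1.95·√3 ≈ 1.95·1.73205 ≈ 3.3775
Hypotenuse = 2·1.95 = 3.9

Long leg = 1.95√3 = 3.377, Hypotenuse = 3.9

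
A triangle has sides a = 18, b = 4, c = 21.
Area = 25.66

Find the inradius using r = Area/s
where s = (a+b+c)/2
s = (18 + 4 + 21)/2 = 43/2 = 21.5
r = Area/s = 25.66/21.5 ≈ 1.19349

r = 1.193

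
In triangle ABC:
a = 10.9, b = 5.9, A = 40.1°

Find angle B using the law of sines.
a/sin(A) = b/sin(B)  ⇒  sin(B) = b·sin(A)/a = 5.9·sin(40.1°)/10.9
sin(40.1°) ≈ 0.644124
sin(B) ≈ 5.9·0.644124/10.9 ≈ 3.80033/10.9 ≈ 0.348654
B = arcsin(0.348654) ≈ 20.405°
(Since b ≤ a we need B ≤ A, so the obtuse alternative 180° − 20.405° ≈ 159.595° is rejected.)

B = 20.41°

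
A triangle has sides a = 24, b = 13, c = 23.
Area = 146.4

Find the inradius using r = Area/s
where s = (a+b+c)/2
s = (24 + 13 + 23)/2 = 60/2 = 30
r = Area/s = 146.4/30 ≈ 4.88

r = 4.88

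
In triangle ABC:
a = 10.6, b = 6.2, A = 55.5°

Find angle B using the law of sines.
a/sin(A) = b/sin(B)  ⇒  sin(B) = b·sin(A)/a = 6.2·sin(55.5°)/10.6
sin(55.5°) ≈ 0.824126
sin(B) ≈ 6.2·0.824126/10.6 ≈ 5.10958/10.6 ≈ 0.482036
B = arcsin(0.482036) ≈ 28.8185°
(Since b ≤ a we need B ≤ A, so the obtuse alternative 180° − 28.8185° ≈ 151.182° is rejected.)

B = 28.82°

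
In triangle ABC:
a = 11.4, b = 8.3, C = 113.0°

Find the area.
Two sides and the included angle (SAS): A = ½·a·b·sin(C) = ½·11.4·8.3·sin(113.0°)
sin(113.0°) ≈ 0.920505
A ≈ ½·94.62·0.920505 = 47.31·0.920505 ≈ 43.5491

Area = 43.55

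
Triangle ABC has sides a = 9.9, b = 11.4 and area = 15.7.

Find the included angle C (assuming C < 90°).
Area = ½·a·b·sin(C)  ⇒  sin(C) = 2·Area/(a·b) = 2·15.7/(9.9·11.4) = 31.4/112.86 ≈ 0.278221
C = arcsin(0.278221) ≈ 16.154° (taking the acute solution since C < 90°)

C = 16.15°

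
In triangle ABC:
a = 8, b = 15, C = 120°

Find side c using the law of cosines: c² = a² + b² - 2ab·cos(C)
c² = 8² + 15² − 2·8·15·cos(120°)
cos(120°) ≈ -0.5
c² ≈ 64 + 225 − 240·(-0.5) ≈ 289 + 120 ≈ 409
c ≈ √409 ≈ 20.2237

c = 20.22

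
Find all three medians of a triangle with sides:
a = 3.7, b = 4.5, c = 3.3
Median formula: m_a = ½√(2b² + 2c² − a²) (and cyclically). a² = 13.69, b² = 20.25, c² = 10.89.
m_a = ½√(2·20.25 + 2·10.89 − 13.69) = ½√48.59 ≈ ½·6.97065 ≈ 3.48533
m_b = ½√(2·13.69 + 2·10.89 − 20.25) = ½√28.91 ≈ ½·5.3768 ≈ 2.6884
m_c = ½√(2·13.69 + 2·20.25 − 10.89) = ½√56.99 ≈ ½·7.54917 ≈ 3.77459

m_a = 3.485, m_b = 2.688, m_c = 3.775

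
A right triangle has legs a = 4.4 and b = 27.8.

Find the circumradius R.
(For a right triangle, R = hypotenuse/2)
Hypotenuse c = √(a² + b²) = √(19.36 + 772.84) = √792.2 ≈ 28.146
R = c/2 ≈ 28.146/2 ≈ 14.073

R = 14.07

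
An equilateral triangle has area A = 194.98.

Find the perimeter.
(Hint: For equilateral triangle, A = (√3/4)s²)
A = (√3/4)s²  ⇒  s² = 4A/√3 = 4·194.98/√3 = 779.92/1.73205 ≈ 450.287
s ≈ √450.287 ≈ 21.22
Perimeter = 3s ≈ 3·21.22 ≈ 63.6599

Perimeter = 63.66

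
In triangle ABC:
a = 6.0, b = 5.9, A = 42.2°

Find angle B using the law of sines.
a/sin(A) = b/sin(B)  ⇒  sin(B) = b·sin(A)/a = 5.9·sin(42.2°)/6.0
sin(42.2°) ≈ 0.671721
sin(B) ≈ 5.9·0.671721/6.0 ≈ 3.96315/6.0 ≈ 0.660525
B = arcsin(0.660525) ≈ 41.3399°
(Since b ≤ a we need B ≤ A, so the obtuse alternative 180° − 41.3399° ≈ 138.66° is rejected.)

B = 41.34°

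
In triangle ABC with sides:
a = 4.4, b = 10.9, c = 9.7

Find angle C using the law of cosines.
c² = a² + b² − 2ab·cos(C)  ⇒  cos(C) = (a² + b² − c²)/(2ab)
cos(C) = (4.4² + 10.9² − 9.7²)/(2·4.4·10.9) = (19.36 + 118.81 − 94.09)/95.92 = 44.08/95.92 ≈ 0.45955
C = arccos(0.45955) ≈ 62.642°

C = 62.64°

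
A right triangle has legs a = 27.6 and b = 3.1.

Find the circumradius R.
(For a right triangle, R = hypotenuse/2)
Hypotenuse c = √(a² + b²) = √(761.76 + 9.61) = √771.37 ≈ 27.7735
R = c/2 ≈ 27.7735/2 ≈ 13.8868

R = 13.89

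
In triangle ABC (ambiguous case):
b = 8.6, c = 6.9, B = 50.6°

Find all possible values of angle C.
b/sin(B) = c/sin(C)  ⇒  sin(C) = c·sin(B)/b = 6.9·sin(50.6°)/8.6
sin(50.6°) ≈ 0.772734
sin(C) ≈ 6.9·0.772734/8.6 ≈ 5.33186/8.6 ≈ 0.619984
Candidate 1: C₁ = arcsin(0.619984) ≈ 38.315°  →  A = 180° − 50.6° − 38.315° ≈ 91.085° > 0, valid
Candidate 2: C₂ = 180° − C₁ ≈ 141.685°  →  A = 180° − 50.6° − 141.685° ≈ -12.285° ≤ 0, not a valid triangle

C = 38.31° (one solution)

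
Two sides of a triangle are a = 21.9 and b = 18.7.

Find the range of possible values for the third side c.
Triangle inequality: |a − b| < c < a + b
|a − b| = |21.9 − 18.7| = 3.2
a + b = 21.9 + 18.7 = 40.6

3.2 < c < 40.6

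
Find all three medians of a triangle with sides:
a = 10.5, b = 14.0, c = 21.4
Median formula: m_a = ½√(2b² + 2c² − a²) (and cyclically). a² = 110.25, b² = 196, c² = 457.96.
m_a = ½√(2·196 + 2·457.96 − 110.25) = ½√1197.67 ≈ ½·34.6074 ≈ 17.3037
m_b = ½√(2·110.25 + 2·457.96 − 196) = ½√940.42 ≈ ½·30.6663 ≈ 15.3331
m_c = ½√(2·110.25 + 2·196 − 457.96) = ½√154.54 ≈ ½·12.4314 ≈ 6.21571

m_a = 17.3, m_b = 15.33, m_c = 6.216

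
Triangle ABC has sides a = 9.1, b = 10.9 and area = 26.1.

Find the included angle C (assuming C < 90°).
Area = ½·a·b·sin(C)  ⇒  sin(C) = 2·Area/(a·b) = 2·26.1/(9.1·10.9) = 52.2/99.19 ≈ 0.526263
C = arcsin(0.526263) ≈ 31.7533° (taking the acute solution since C < 90°)

C = 31.75°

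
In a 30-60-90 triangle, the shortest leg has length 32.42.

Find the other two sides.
In a 30-60-90 triangle the sides are in ratio 1 : √3 : 2 (short leg : long leg : hypotenuse).
Long leg = 32.42·√3 ≈ 32.42·1.73205 ≈ 56.1531
Hypotenuse = 2·32.42 = 64.84

Long leg = 32.42√3 = 56.15, Hypotenuse = 64.84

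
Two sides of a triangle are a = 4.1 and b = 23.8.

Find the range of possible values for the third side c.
Triangle inequality: |a − b| < c < a + b
|a − b| = |4.1 − 23.8| = 19.7
a + b = 4.1 + 23.8 = 27.9

19.7 < c < 27.9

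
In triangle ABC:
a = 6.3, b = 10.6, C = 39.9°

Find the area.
Two sides and the included angle (SAS): A = ½·a·b·sin(C) = ½·6.3·10.6·sin(39.9°)
sin(39.9°) ≈ 0.64145
A ≈ ½·66.78·0.64145 = 33.39·0.64145 ≈ 21.418

Area = 21.42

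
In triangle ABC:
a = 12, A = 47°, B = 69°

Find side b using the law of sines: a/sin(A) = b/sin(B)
a/sin(A) = b/sin(B)  ⇒  b = a·sin(B)/sin(A) = 12·sin(69°)/sin(47°)
sin(69°) ≈ 0.93358, sin(47°) ≈ 0.731354
b ≈ 12·0.93358/0.731354 ≈ 11.203/0.731354 ≈ 15.3181

b = 15.32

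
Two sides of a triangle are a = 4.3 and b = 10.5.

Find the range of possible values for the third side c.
Triangle inequality: |a − b| < c < a + b
|a − b| = |4.3 − 10.5| = 6.2
a + b = 4.3 + 10.5 = 14.8

6.2 < c < 14.8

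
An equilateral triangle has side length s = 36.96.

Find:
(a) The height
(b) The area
(a) The height splits the triangle into two 30-60-90 halves: h = s·√3/2 = 36.96·1.73205/2 ≈ 64.0166/2 ≈ 32.0083
(b) Area = (√3/4)·s² = (√3/4)·36.96² = (√3/4)·1366.0416 ≈ 0.433013·1366.0416 ≈ 591.513

Height = 32.01, Area = 591.5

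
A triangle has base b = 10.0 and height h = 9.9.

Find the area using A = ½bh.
A = ½·b·h = ½·10.0·9.9 = ½·99 = 49.5

Area = 49.5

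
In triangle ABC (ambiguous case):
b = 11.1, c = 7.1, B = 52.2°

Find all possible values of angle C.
b/sin(B) = c/sin(C)  ⇒  sin(C) = c·sin(B)/b = 7.1·sin(52.2°)/11.1
sin(52.2°) ≈ 0.790155
sin(C) ≈ 7.1·0.790155/11.1 ≈ 5.6101/11.1 ≈ 0.505414
Candidate 1: C₁ = arcsin(0.505414) ≈ 30.3589°  →  A = 180° − 52.2° − 30.3589° ≈ 97.4411° > 0, valid
Candidate 2: C₂ = 180° − C₁ ≈ 149.641°  →  A = 180° − 52.2° − 149.641° ≈ -21.8411° ≤ 0, not a valid triangle

C = 30.36° (one solution)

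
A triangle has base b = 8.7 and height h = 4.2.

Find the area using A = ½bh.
A = ½·b·h = ½·8.7·4.2 = ½·36.54 = 18.27

Area = 18.27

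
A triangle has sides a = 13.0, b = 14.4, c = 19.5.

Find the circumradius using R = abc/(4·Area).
First find the area with Heron's formula.
s = (13.0 + 14.4 + 19.5)/2 = 23.45
Area = √(s(s−a)(s−b)(s−c)) = √(23.45·10.45·9.05·3.95) ≈ √8760.01 ≈ 93.5949
abc = 13.0·14.4·19.5 = 3650.4
R = abc/(4·Area) ≈ 3650.4/(4·93.5949) = 3650.4/374.38 ≈ 9.75053

R = 9.751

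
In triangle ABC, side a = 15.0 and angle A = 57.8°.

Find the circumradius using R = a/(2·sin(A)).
R = a/(2·sin(A)) = 15.0/(2·sin(57.8°))
sin(57.8°) ≈ 0.846193
R ≈ 15.0/(2·0.846193) = 15.0/1.69239 ≈ 8.86322

R = 8.863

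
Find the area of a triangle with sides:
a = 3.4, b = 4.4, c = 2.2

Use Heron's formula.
s = (3.4 + 4.4 + 2.2)/2 = 10/2 = 5
s − a = 1.6, s − b = 0.6, s − c = 2.8
s(s−a)(s−b)(s−c) = 5·1.6·0.6·2.8 ≈ 13.44
Area = √13.44 ≈ 3.66606

Area = 3.666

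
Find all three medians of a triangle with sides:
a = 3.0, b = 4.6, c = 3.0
Median formula: m_a = ½√(2b² + 2c² − a²) (and cyclically). a² = 9, b² = 21.16, c² = 9.
m_a = ½√(2·21.16 + 2·9 − 9) = ½√51.32 ≈ ½·7.1638 ≈ 3.5819
m_b = ½√(2·9 + 2·9 − 21.16) = ½√14.84 ≈ ½·3.85227 ≈ 1.92614
m_c = ½√(2·9 + 2·21.16 − 9) = ½√51.32 ≈ ½·7.1638 ≈ 3.5819

m_a = 3.582, m_b = 1.926, m_c = 3.582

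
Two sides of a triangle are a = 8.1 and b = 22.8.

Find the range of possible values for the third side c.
Triangle inequality: |a − b| < c < a + b
|a − b| = |8.1 − 22.8| = 14.7
a + b = 8.1 + 22.8 = 30.9

14.7 < c < 30.9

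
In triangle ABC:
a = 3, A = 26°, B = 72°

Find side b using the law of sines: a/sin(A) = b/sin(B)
a/sin(A) = b/sin(B)  ⇒  b = a·sin(B)/sin(A) = 3·sin(72°)/sin(26°)
sin(72°) ≈ 0.951057, sin(26°) ≈ 0.438371
b ≈ 3·0.951057/0.438371 ≈ 2.85317/0.438371 ≈ 6.50857

b = 6.509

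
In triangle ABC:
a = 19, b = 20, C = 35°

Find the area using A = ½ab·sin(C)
A = ½·a·b·sin(C) = ½·19·20·sin(35°)
sin(35°) ≈ 0.573576
A ≈ ½·380·0.573576 = 190·0.573576 ≈ 108.98

Area = 109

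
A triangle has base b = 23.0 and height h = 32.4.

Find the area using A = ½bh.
A = ½·b·h = ½·23.0·32.4 = ½·745.2 = 372.6

Area = 372.6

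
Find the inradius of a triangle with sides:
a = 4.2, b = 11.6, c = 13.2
r = Area/s where s is the semi-perimeter.
s = (4.2 + 11.6 + 13.2)/2 = 29/2 = 14.5
Area = √(s(s−a)(s−b)(s−c)) = √(14.5·10.3·2.9·1.3) ≈ √563.049 ≈ 23.7287
r ≈ 23.7287/14.5 ≈ 1.63646

r = 1.636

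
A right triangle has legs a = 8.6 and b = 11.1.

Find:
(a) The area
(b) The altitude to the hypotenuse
(a) The legs are perpendicular, so Area = ½·a·b = ½·8.6·11.1 = ½·95.46 = 47.73
(b) Hypotenuse c = √(a² + b²) = √(73.96 + 123.21) = √197.17 ≈ 14.0417
    Area = ½·c·h_c  ⇒  h_c = 2·Area/c = 95.46/14.0417 ≈ 6.79831

Area = 47.73, h_c = 6.798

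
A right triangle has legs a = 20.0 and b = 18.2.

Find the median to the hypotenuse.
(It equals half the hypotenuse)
Hypotenuse c = √(a² + b²) = √(400 + 331.24) = √731.24 ≈ 27.0414
Median to hypotenuse = c/2 ≈ 27.0414/2 ≈ 13.5207

Median = 13.52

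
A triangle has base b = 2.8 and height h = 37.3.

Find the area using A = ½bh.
A = ½·b·h = ½·2.8·37.3 = ½·104.44 = 52.22

Area = 52.22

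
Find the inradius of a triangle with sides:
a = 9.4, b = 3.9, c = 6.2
r = Area/s where s is the semi-perimeter.
s = (9.4 + 3.9 + 6.2)/2 = 19.5/2 = 9.75
Area = √(s(s−a)(s−b)(s−c)) = √(9.75·0.35·5.85·3.55) ≈ √70.8691 ≈ 8.41838
r ≈ 8.41838/9.75 ≈ 0.863423

r = 0.8634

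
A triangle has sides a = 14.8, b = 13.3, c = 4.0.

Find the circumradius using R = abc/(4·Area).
First find the area with Heron's formula.
s = (14.8 + 13.3 + 4.0)/2 = 16.05
Area = √(s(s−a)(s−b)(s−c)) = √(16.05·1.25·2.75·12.05) ≈ √664.821 ≈ 25.7841
abc = 14.8·13.3·4.0 = 787.36
R = abc/(4·Area) ≈ 787.36/(4·25.7841) = 787.36/103.136 ≈ 7.63415

R = 7.634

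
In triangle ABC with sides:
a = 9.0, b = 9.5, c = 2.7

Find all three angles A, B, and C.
Law of cosines for each angle (a² = 81, b² = 90.25, c² = 7.29):
cos(A) = (b² + c² − a²)/(2bc) = (90.25 + 7.29 − 81)/(2·9.5·2.7) = 16.54/51.3 ≈ 0.322417  ⇒  A ≈ 71.1908°
cos(B) = (a² + c² − b²)/(2ac) = (81 + 7.29 − 90.25)/(2·9.0·2.7) = -1.96/48.6 ≈ -0.0403292  ⇒  B ≈ 92.3113°
cos(C) = (a² + b² − c²)/(2ab) = (81 + 90.25 − 7.29)/(2·9.0·9.5) = 163.96/171 ≈ 0.95883  ⇒  C ≈ 16.4978°
Check: A + B + C ≈ 180°

A = 71.19°, B = 92.31°, C = 16.5°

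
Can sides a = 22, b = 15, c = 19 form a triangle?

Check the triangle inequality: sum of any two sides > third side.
a + b vs c: 22 + 15 = 37 > 19  ✓
a + c vs b: 22 + 19 = 41 > 15  ✓
b + c vs a: 15 + 19 = 34 > 22  ✓

Yes, triangle inequality satisfied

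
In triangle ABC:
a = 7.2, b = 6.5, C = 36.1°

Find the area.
Two sides and the included angle (SAS): A = ½·a·b·sin(C) = ½·7.2·6.5·sin(36.1°)
sin(36.1°) ≈ 0.589196
A ≈ ½·46.8·0.589196 = 23.4·0.589196 ≈ 13.7872

Area = 13.79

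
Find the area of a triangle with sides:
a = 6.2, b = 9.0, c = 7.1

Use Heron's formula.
s = (6.2 + 9.0 + 7.1)/2 = 22.3/2 = 11.15
s − a = 4.95, s − b = 2.15, s − c = 4.05
s(s−a)(s−b)(s−c) = 11.15·4.95·2.15·4.05 ≈ 480.589
Area = √480.589 ≈ 21.9223

Area = 21.92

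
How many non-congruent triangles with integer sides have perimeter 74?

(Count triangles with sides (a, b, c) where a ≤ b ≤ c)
Let a ≤ b ≤ c with a + b + c = 74. The only binding inequality is a + b > c, i.e. 74 − c > c, so c < 74/2; and c ≥ 74/3 since c is the largest side.
So 25 ≤ c ≤ 36. For each c, b runs from ⌈(74 − c)/2⌉ up to c (then a = 74 − b − c satisfies 1 ≤ a ≤ b automatically), giving c − ⌈(74 − c)/2⌉ + 1 choices.
Summing over c: 1 + 3 + 4 + 6 + 7 + 9 + 10 + 12 + 13 + 15 + 16 + 18 = 114
Check (closed form: nearest integer to p²/48 for even p, (p+3)²/48 for odd p): 74²/48 = 5476/48 ≈ 114.08 → 114

114 triangles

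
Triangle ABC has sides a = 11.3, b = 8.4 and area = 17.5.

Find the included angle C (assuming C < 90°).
Area = ½·a·b·sin(C)  ⇒  sin(C) = 2·Area/(a·b) = 2·17.5/(11.3·8.4) = 35/94.92 ≈ 0.368732
C = arcsin(0.368732) ≈ 21.6374° (taking the acute solution since C < 90°)

C = 21.64°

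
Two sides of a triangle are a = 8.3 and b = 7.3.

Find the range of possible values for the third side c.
Triangle inequality: |a − b| < c < a + b
|a − b| = |8.3 − 7.3| = 1
a + b = 8.3 + 7.3 = 15.6

1 < c < 15.6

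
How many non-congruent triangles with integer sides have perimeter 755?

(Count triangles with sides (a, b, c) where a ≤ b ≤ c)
Let a ≤ b ≤ c with a + b + c = 755. The only binding inequality is a + b > c, i.e. 755 − c > c, so c < 755/2; and c ≥ 755/3 since c is the largest side.
So 252 ≤ c ≤ 377. For each c, b runs from ⌈(755 − c)/2⌉ up to c (then a = 755 − b − c satisfies 1 ≤ a ≤ b automatically), giving c − ⌈(755 − c)/2⌉ + 1 choices.
Summing over c: 1 + 3 + 4 + 6 + … + 187 + 189  (126 terms, c = 252, …, 377) = 11970
Check (closed form: nearest integer to p²/48 for even p, (p+3)²/48 for odd p): (755+3)²/48 = 758²/48 = 574564/48 ≈ 11970.08 → 11970

11970 triangles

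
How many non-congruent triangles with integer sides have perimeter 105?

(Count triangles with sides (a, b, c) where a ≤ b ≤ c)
Let a ≤ b ≤ c with a + b + c = 105. The only binding inequality is a + b > c, i.e. 105 − c > c, so c < 105/2; and c ≥ 105/3 since c is the largest side.
So 35 ≤ c ≤ 52. For each c, b runs from ⌈(105 − c)/2⌉ up to c (then a = 105 − b − c satisfies 1 ≤ a ≤ b automatically), giving c − ⌈(105 − c)/2⌉ + 1 choices.
Summing over c: 1 + 2 + 4 + 5 + … + 25 + 26  (18 terms, c = 35, …, 52) = 243
Check (closed form: nearest integer to p²/48 for even p, (p+3)²/48 for odd p): (105+3)²/48 = 108²/48 = 11664/48 ≈ 243.00 → 243

243 triangles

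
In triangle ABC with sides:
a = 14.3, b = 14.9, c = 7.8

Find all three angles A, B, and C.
Law of cosines for each angle (a² = 204.49, b² = 222.01, c² = 60.84):
cos(A) = (b² + c² − a²)/(2bc) = (222.01 + 60.84 − 204.49)/(2·14.9·7.8) = 78.36/232.44 ≈ 0.337119  ⇒  A ≈ 70.2985°
cos(B) = (a² + c² − b²)/(2ac) = (204.49 + 60.84 − 222.01)/(2·14.3·7.8) = 43.32/223.08 ≈ 0.19419  ⇒  B ≈ 78.8026°
cos(C) = (a² + b² − c²)/(2ab) = (204.49 + 222.01 − 60.84)/(2·14.3·14.9) = 365.66/426.14 ≈ 0.858075  ⇒  C ≈ 30.8989°
Check: A + B + C ≈ 180°

A = 70.3°, B = 78.8°, C = 30.9°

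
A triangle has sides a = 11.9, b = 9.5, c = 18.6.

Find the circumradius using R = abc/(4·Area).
First find the area with Heron's formula.
s = (11.9 + 9.5 + 18.6)/2 = 20
Area = √(s(s−a)(s−b)(s−c)) = √(20·8.1·10.5·1.4) ≈ √2381.4 ≈ 48.7996
abc = 11.9·9.5·18.6 = 2102.73
R = abc/(4·Area) ≈ 2102.73/(4·48.7996) = 2102.73/195.198 ≈ 10.7723

R = 10.77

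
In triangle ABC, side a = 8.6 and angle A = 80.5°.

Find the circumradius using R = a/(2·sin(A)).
R = a/(2·sin(A)) = 8.6/(2·sin(80.5°))
sin(80.5°) ≈ 0.986286
R ≈ 8.6/(2·0.986286) = 8.6/1.97257 ≈ 4.35979

R = 4.36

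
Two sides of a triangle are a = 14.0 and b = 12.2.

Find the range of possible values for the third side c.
Triangle inequality: |a − b| < c < a + b
|a − b| = |14.0 − 12.2| = 1.8
a + b = 14.0 + 12.2 = 26.2

1.8 < c < 26.2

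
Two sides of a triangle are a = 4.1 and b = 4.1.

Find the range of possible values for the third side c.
Triangle inequality: |a − b| < c < a + b
|a − b| = |4.1 − 4.1| = 0
a + b = 4.1 + 4.1 = 8.2

0 < c < 8.2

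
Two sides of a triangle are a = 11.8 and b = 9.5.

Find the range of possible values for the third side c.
Triangle inequality: |a − b| < c < a + b
|a − b| = |11.8 − 9.5| = 2.3
a + b = 11.8 + 9.5 = 21.3

2.3 < c < 21.3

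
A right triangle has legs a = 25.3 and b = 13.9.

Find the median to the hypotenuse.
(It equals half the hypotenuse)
Hypotenuse c = √(a² + b²) = √(640.09 + 193.21) = √833.3 ≈ 28.8669
Median to hypotenuse = c/2 ≈ 28.8669/2 ≈ 14.4335

Median = 14.43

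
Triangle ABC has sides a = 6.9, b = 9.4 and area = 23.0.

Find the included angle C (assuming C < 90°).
Area = ½·a·b·sin(C)  ⇒  sin(C) = 2·Area/(a·b) = 2·23.0/(6.9·9.4) = 46/64.86 ≈ 0.70922
C = arcsin(0.70922) ≈ 45.1715° (taking the acute solution since C < 90°)

C = 45.17°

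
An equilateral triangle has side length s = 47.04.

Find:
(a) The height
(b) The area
(a) The height splits the triangle into two 30-60-90 halves: h = s·√3/2 = 47.04·1.73205/2 ≈ 81.4757/2 ≈ 40.7378
(b) Area = (√3/4)·s² = (√3/4)·47.04² = (√3/4)·2212.7616 ≈ 0.433013·2212.7616 ≈ 958.154

Height = 40.74, Area = 958.2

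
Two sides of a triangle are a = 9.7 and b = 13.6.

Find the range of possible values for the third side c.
Triangle inequality: |a − b| < c < a + b
|a − b| = |9.7 − 13.6| = 3.9
a + b = 9.7 + 13.6 = 23.3

3.9 < c < 23.3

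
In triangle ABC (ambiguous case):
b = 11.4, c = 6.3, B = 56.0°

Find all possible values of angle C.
b/sin(B) = c/sin(C)  ⇒  sin(C) = c·sin(B)/b = 6.3·sin(56.0°)/11.4
sin(56.0°) ≈ 0.829038
sin(C) ≈ 6.3·0.829038/11.4 ≈ 5.22294/11.4 ≈ 0.458152
Candidate 1: C₁ = arcsin(0.458152) ≈ 27.2679°  →  A = 180° − 56.0° − 27.2679° ≈ 96.7321° > 0, valid
Candidate 2: C₂ = 180° − C₁ ≈ 152.732°  →  A = 180° − 56.0° − 152.732° ≈ -28.7321° ≤ 0, not a valid triangle

C = 27.27° (one solution)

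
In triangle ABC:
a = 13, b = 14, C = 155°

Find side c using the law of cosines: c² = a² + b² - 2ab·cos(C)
c² = 13² + 14² − 2·13·14·cos(155°)
cos(155°) ≈ -0.906308
c² ≈ 169 + 196 − 364·(-0.906308) ≈ 365 + 329.896 ≈ 694.896
c ≈ √694.896 ≈ 26.3609

c = 26.36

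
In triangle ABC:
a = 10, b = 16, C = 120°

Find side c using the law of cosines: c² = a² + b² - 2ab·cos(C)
c² = 10² + 16² − 2·10·16·cos(120°)
cos(120°) ≈ -0.5
c² ≈ 100 + 256 − 320·(-0.5) ≈ 356 + 160 ≈ 516
c ≈ √516 ≈ 22.7156

c = 22.72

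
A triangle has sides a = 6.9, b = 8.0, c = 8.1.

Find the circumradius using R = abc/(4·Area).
First find the area with Heron's formula.
s = (6.9 + 8.0 + 8.1)/2 = 11.5
Area = √(s(s−a)(s−b)(s−c)) = √(11.5·4.6·3.5·3.4) ≈ √629.51 ≈ 25.09
abc = 6.9·8.0·8.1 = 447.12
R = abc/(4·Area) ≈ 447.12/(4·25.09) = 447.12/100.36 ≈ 4.45515

R = 4.455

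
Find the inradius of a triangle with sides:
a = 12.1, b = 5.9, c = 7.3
r = Area/s where s is the semi-perimeter.
s = (12.1 + 5.9 + 7.3)/2 = 25.3/2 = 12.65
Area = √(s(s−a)(s−b)(s−c)) = √(12.65·0.55·6.75·5.35) ≈ √251.253 ≈ 15.851
r ≈ 15.851/12.65 ≈ 1.25304

r = 1.253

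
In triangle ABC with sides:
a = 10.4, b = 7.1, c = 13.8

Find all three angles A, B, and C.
Law of cosines for each angle (a² = 108.16, b² = 50.41, c² = 190.44):
cos(A) = (b² + c² − a²)/(2bc) = (50.41 + 190.44 − 108.16)/(2·7.1·13.8) = 132.69/195.96 ≈ 0.677128  ⇒  A ≈ 47.3804°
cos(B) = (a² + c² − b²)/(2ac) = (108.16 + 190.44 − 50.41)/(2·10.4·13.8) = 248.19/287.04 ≈ 0.864653  ⇒  B ≈ 30.1569°
cos(C) = (a² + b² − c²)/(2ab) = (108.16 + 50.41 − 190.44)/(2·10.4·7.1) = -31.87/147.68 ≈ -0.215804  ⇒  C ≈ 102.463°
Check: A + B + C ≈ 180°

A = 47.38°, B = 30.16°, C = 102.5°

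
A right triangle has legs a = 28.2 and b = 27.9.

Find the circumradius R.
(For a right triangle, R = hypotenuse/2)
Hypotenuse c = √(a² + b²) = √(795.24 + 778.41) = √1573.65 ≈ 39.6693
R = c/2 ≈ 39.6693/2 ≈ 19.8346

R = 19.83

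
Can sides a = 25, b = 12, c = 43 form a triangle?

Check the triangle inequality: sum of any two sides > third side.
a + b vs c: 25 + 12 = 37 ≤ 43  ✗
a + c vs b: 25 + 43 = 68 > 12  ✓
b + c vs a: 12 + 43 = 55 > 25  ✓

No: 25 + 12 = 37 is not > 43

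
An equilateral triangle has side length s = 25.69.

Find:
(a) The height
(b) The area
(a) The height splits the triangle into two 30-60-90 halves: h = s·√3/2 = 25.69·1.73205/2 ≈ 44.4964/2 ≈ 22.2482
(b) Area = (√3/4)·s² = (√3/4)·25.69² = (√3/4)·659.9761 ≈ 0.433013·659.9761 ≈ 285.778

Height = 22.25, Area = 285.8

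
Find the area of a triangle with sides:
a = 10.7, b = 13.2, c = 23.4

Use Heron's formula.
s = (10.7 + 13.2 + 23.4)/2 = 47.3/2 = 23.65
s − a = 12.95, s − b = 10.45, s − c = 0.25
s(s−a)(s−b)(s−c) = 23.65·12.95·10.45·0.25 ≈ 800.124
Area = √800.124 ≈ 28.2865

Area = 28.29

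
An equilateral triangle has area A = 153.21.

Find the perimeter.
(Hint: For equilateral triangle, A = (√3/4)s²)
A = (√3/4)s²  ⇒  s² = 4A/√3 = 4·153.21/√3 = 612.84/1.73205 ≈ 353.823
s ≈ √353.823 ≈ 18.8102
Perimeter = 3s ≈ 3·18.8102 ≈ 56.4306

Perimeter = 56.43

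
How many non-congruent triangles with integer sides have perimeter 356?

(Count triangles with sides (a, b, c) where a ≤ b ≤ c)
Let a ≤ b ≤ c with a + b + c = 356. The only binding inequality is a + b > c, i.e. 356 − c > c, so c < 356/2; and c ≥ 356/3 since c is the largest side.
So 119 ≤ c ≤ 177. For each c, b runs from ⌈(356 − c)/2⌉ up to c (then a = 356 − b − c satisfies 1 ≤ a ≤ b automatically), giving c − ⌈(356 − c)/2⌉ + 1 choices.
Summing over c: 1 + 3 + 4 + 6 + … + 87 + 88  (59 terms, c = 119, …, 177) = 2640
Check (closed form: nearest integer to p²/48 for even p, (p+3)²/48 for odd p): 356²/48 = 126736/48 ≈ 2640.33 → 2640

2640 triangles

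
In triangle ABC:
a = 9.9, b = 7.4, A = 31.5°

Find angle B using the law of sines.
a/sin(A) = b/sin(B)  ⇒  sin(B) = b·sin(A)/a = 7.4·sin(31.5°)/9.9
sin(31.5°) ≈ 0.522499
sin(B) ≈ 7.4·0.522499/9.9 ≈ 3.86649/9.9 ≈ 0.390554
B = arcsin(0.390554) ≈ 22.989°
(Since b ≤ a we need B ≤ A, so the obtuse alternative 180° − 22.989° ≈ 157.011° is rejected.)

B = 22.99°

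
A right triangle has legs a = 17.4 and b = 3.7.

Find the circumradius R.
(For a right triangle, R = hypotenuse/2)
Hypotenuse c = √(a² + b²) = √(302.76 + 13.69) = √316.45 ≈ 17.789
R = c/2 ≈ 17.789/2 ≈ 8.89452

R = 8.895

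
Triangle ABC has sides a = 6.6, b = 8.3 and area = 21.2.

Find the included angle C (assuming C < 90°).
Area = ½·a·b·sin(C)  ⇒  sin(C) = 2·Area/(a·b) = 2·21.2/(6.6·8.3) = 42.4/54.78 ≈ 0.774005
C = arcsin(0.774005) ≈ 50.7149° (taking the acute solution since C < 90°)

C = 50.71°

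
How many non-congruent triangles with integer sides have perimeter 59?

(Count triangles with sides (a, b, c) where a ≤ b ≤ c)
Let a ≤ b ≤ c with a + b + c = 59. The only binding inequality is a + b > c, i.e. 59 − c > c, so c < 59/2; and c ≥ 59/3 since c is the largest side.
So 20 ≤ c ≤ 29. For each c, b runs from ⌈(59 − c)/2⌉ up to c (then a = 59 − b − c satisfies 1 ≤ a ≤ b automatically), giving c − ⌈(59 − c)/2⌉ + 1 choices.
Summing over c: 1 + 3 + 4 + 6 + 7 + 9 + 10 + 12 + 13 + 15 = 80
Check (closed form: nearest integer to p²/48 for even p, (p+3)²/48 for odd p): (59+3)²/48 = 62²/48 = 3844/48 ≈ 80.08 → 80

80 triangles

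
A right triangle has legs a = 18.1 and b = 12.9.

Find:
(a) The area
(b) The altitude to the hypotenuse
(a) The legs are perpendicular, so Area = ½·a·b = ½·18.1·12.9 = ½·233.49 = 116.745
(b) Hypotenuse c = √(a² + b²) = √(327.61 + 166.41) = √494.02 ≈ 22.2266
    Area = ½·c·h_c  ⇒  h_c = 2·Area/c = 233.49/22.2266 ≈ 10.505

Area = 116.745, h_c = 10.5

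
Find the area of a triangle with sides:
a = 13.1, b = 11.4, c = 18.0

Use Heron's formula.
s = (13.1 + 11.4 + 18.0)/2 = 42.5/2 = 21.25
s − a = 8.15, s − b = 9.85, s − c = 3.25
s(s−a)(s−b)(s−c) = 21.25·8.15·9.85·3.25 ≈ 5544.16
Area = √5544.16 ≈ 74.4591

Area = 74.46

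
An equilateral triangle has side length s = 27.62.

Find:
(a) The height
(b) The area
(a) The height splits the triangle into two 30-60-90 halves: h = s·√3/2 = 27.62·1.73205/2 ≈ 47.8392/2 ≈ 23.9196
(b) Area = (√3/4)·s² = (√3/4)·27.62² = (√3/4)·762.8644 ≈ 0.433013·762.8644 ≈ 330.33

Height = 23.92, Area = 330.3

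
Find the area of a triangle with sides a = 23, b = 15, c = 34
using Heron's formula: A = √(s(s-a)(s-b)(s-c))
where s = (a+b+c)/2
s = (23 + 15 + 34)/2 = 72/2 = 36
s − a = 13, s − b = 21, s − c = 2
s(s−a)(s−b)(s−c) = 36·13·21·2 = 19656
Area = √19656 ≈ 140.2

s = 36.0, Area = 140.2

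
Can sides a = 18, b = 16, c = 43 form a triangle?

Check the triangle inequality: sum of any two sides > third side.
a + b vs c: 18 + 16 = 34 ≤ 43  ✗
a + c vs b: 18 + 43 = 61 > 16  ✓
b + c vs a: 16 + 43 = 59 > 18  ✓

No: 18 + 16 = 34 is not > 43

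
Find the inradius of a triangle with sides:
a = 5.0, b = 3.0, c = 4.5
r = Area/s where s is the semi-perimeter.
s = (5.0 + 3.0 + 4.5)/2 = 12.5/2 = 6.25
Area = √(s(s−a)(s−b)(s−c)) = √(6.25·1.25·3.25·1.75) ≈ √44.4336 ≈ 6.66585
r ≈ 6.66585/6.25 ≈ 1.06654

r = 1.067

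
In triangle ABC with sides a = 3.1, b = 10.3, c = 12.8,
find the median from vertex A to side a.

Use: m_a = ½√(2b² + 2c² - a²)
m_a = ½√(2·10.3² + 2·12.8² − 3.1²) = ½√(2·106.09 + 2·163.84 − 9.61) = ½√(212.18 + 327.68 − 9.61) = ½√530.25
√530.25 ≈ 23.0272, so m_a ≈ 11.5136

m_a = 11.51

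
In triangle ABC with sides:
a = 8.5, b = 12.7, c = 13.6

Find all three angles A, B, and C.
Law of cosines for each angle (a² = 72.25, b² = 161.29, c² = 184.96):
cos(A) = (b² + c² − a²)/(2bc) = (161.29 + 184.96 − 72.25)/(2·12.7·13.6) = 274/345.44 ≈ 0.793191  ⇒  A ≈ 37.5152°
cos(B) = (a² + c² − b²)/(2ac) = (72.25 + 184.96 − 161.29)/(2·8.5·13.6) = 95.92/231.2 ≈ 0.414879  ⇒  B ≈ 65.4883°
cos(C) = (a² + b² − c²)/(2ab) = (72.25 + 161.29 − 184.96)/(2·8.5·12.7) = 48.58/215.9 ≈ 0.225012  ⇒  C ≈ 76.9964°
Check: A + B + C ≈ 180°

A = 37.52°, B = 65.49°, C = 77°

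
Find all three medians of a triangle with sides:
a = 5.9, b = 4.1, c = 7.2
Median formula: m_a = ½√(2b² + 2c² − a²) (and cyclically). a² = 34.81, b² = 16.81, c² = 51.84.
m_a = ½√(2·16.81 + 2·51.84 − 34.81) = ½√102.49 ≈ ½·10.1237 ≈ 5.06187
m_b = ½√(2·34.81 + 2·51.84 − 16.81) = ½√156.49 ≈ ½·12.5096 ≈ 6.2548
m_c = ½√(2·34.81 + 2·16.81 − 51.84) = ½√51.4 ≈ ½·7.16938 ≈ 3.58469

m_a = 5.062, m_b = 6.255, m_c = 3.585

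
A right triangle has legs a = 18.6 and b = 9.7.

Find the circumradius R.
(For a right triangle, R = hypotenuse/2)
Hypotenuse c = √(a² + b²) = √(345.96 + 94.09) = √440.05 ≈ 20.9774
R = c/2 ≈ 20.9774/2 ≈ 10.4887

R = 10.49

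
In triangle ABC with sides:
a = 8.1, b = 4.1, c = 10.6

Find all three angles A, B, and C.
Law of cosines for each angle (a² = 65.61, b² = 16.81, c² = 112.36):
cos(A) = (b² + c² − a²)/(2bc) = (16.81 + 112.36 − 65.61)/(2·4.1·10.6) = 63.56/86.92 ≈ 0.731247  ⇒  A ≈ 43.009°
cos(B) = (a² + c² − b²)/(2ac) = (65.61 + 112.36 − 16.81)/(2·8.1·10.6) = 161.16/171.72 ≈ 0.938505  ⇒  B ≈ 20.1981°
cos(C) = (a² + b² − c²)/(2ab) = (65.61 + 16.81 − 112.36)/(2·8.1·4.1) = -29.94/66.42 ≈ -0.450768  ⇒  C ≈ 116.793°
Check: A + B + C ≈ 180°

A = 43.01°, B = 20.2°, C = 116.8°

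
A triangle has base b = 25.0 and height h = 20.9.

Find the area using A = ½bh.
A = ½·b·h = ½·25.0·20.9 = ½·522.5 = 261.25

Area = 261.25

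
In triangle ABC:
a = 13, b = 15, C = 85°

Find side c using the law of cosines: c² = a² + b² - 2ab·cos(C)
c² = 13² + 15² − 2·13·15·cos(85°)
cos(85°) ≈ 0.0871557
c² ≈ 169 + 225 − 390·(0.0871557) ≈ 394 − 33.9907 ≈ 360.009
c ≈ √360.009 ≈ 18.9739

c = 18.97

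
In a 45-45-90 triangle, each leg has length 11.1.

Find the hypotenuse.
In a 45-45-90 triangle the sides are in ratio 1 : 1 : √2, so hypotenuse = leg·√2.
Hypotenuse = 11.1·√2 ≈ 11.1·1.41421 ≈ 15.6978

Hypotenuse = 11.1√2 = 15.7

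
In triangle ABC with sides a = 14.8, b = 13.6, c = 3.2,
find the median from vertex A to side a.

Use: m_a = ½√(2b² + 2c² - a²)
m_a = ½√(2·13.6² + 2·3.2² − 14.8²) = ½√(2·184.96 + 2·10.24 − 219.04) = ½√(369.92 + 20.48 − 219.04) = ½√171.36
√171.36 ≈ 13.0905, so m_a ≈ 6.54523

m_a = 6.545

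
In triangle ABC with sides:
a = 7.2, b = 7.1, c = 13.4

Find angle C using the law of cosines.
c² = a² + b² − 2ab·cos(C)  ⇒  cos(C) = (a² + b² − c²)/(2ab)
cos(C) = (7.2² + 7.1² − 13.4²)/(2·7.2·7.1) = (51.84 + 50.41 − 179.56)/102.24 = -77.31/102.24 ≈ -0.756162
C = arccos(-0.756162) ≈ 139.127°

C = 139.1°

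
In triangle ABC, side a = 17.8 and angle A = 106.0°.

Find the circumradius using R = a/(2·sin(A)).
R = a/(2·sin(A)) = 17.8/(2·sin(106.0°))
sin(106.0°) ≈ 0.961262
R ≈ 17.8/(2·0.961262) = 17.8/1.92252 ≈ 9.25866

R = 9.259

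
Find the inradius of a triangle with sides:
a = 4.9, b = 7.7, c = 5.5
r = Area/s where s is the semi-perimeter.
s = (4.9 + 7.7 + 5.5)/2 = 18.1/2 = 9.05
Area = √(s(s−a)(s−b)(s−c)) = √(9.05·4.15·1.35·3.55) ≈ √179.994 ≈ 13.4162
r ≈ 13.4162/9.05 ≈ 1.48245

r = 1.482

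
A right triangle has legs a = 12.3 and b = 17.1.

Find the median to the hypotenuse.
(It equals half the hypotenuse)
Hypotenuse c = √(a² + b²) = √(151.29 + 292.41) = √443.7 ≈ 21.0642
Median to hypotenuse = c/2 ≈ 21.0642/2 ≈ 10.5321

Median = 10.53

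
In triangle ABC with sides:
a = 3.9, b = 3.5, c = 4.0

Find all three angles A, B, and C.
Law of cosines for each angle (a² = 15.21, b² = 12.25, c² = 16):
cos(A) = (b² + c² − a²)/(2bc) = (12.25 + 16 − 15.21)/(2·3.5·4.0) = 13.04/28 ≈ 0.465714  ⇒  A ≈ 62.2435°
cos(B) = (a² + c² − b²)/(2ac) = (15.21 + 16 − 12.25)/(2·3.9·4.0) = 18.96/31.2 ≈ 0.607692  ⇒  B ≈ 52.5772°
cos(C) = (a² + b² − c²)/(2ab) = (15.21 + 12.25 − 16)/(2·3.9·3.5) = 11.46/27.3 ≈ 0.41978  ⇒  C ≈ 65.1793°
Check: A + B + C ≈ 180°

A = 62.24°, B = 52.58°, C = 65.18°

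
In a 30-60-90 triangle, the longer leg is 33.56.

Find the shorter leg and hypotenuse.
In a 30-60-90 triangle the sides are in ratio 1 : √3 : 2, so short leg = long leg/√3 and hypotenuse = 2·(short leg).
Short leg = 33.56/√3 ≈ 33.56/1.73205 ≈ 19.3759
Hypotenuse = 2·19.3759 ≈ 38.7518

Short leg = 19.38, Hypotenuse = 38.75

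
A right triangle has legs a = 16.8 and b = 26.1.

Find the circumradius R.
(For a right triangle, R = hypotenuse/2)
Hypotenuse c = √(a² + b²) = √(282.24 + 681.21) = √963.45 ≈ 31.0395
R = c/2 ≈ 31.0395/2 ≈ 15.5197

R = 15.52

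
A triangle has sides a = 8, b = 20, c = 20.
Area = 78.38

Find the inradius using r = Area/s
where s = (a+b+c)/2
s = (8 + 20 + 20)/2 = 48/2 = 24
r = Area/s = 78.38/24 ≈ 3.26583

r = 3.266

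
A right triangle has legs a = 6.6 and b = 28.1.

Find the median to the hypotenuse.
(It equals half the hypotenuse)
Hypotenuse c = √(a² + b²) = √(43.56 + 789.61) = √833.17 ≈ 28.8647
Median to hypotenuse = c/2 ≈ 28.8647/2 ≈ 14.4323

Median = 14.43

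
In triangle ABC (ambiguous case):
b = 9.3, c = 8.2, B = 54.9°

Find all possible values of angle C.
b/sin(B) = c/sin(C)  ⇒  sin(C) = c·sin(B)/b = 8.2·sin(54.9°)/9.3
sin(54.9°) ≈ 0.81815
sin(C) ≈ 8.2·0.81815/9.3 ≈ 6.70883/9.3 ≈ 0.721379
Candidate 1: C₁ = arcsin(0.721379) ≈ 46.1685°  →  A = 180° − 54.9° − 46.1685° ≈ 78.9315° > 0, valid
Candidate 2: C₂ = 180° − C₁ ≈ 133.832°  →  A = 180° − 54.9° − 133.832° ≈ -8.7315° ≤ 0, not a valid triangle

C = 46.17° (one solution)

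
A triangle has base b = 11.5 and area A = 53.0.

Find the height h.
A = ½·b·h  ⇒  h = 2A/b = 2·53.0/11.5 = 106/11.5 ≈ 9.21739

h = 9.217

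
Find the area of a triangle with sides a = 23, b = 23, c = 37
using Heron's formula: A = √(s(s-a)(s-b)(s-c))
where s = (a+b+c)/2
s = (23 + 23 + 37)/2 = 83/2 = 41.5
s − a = 18.5, s − b = 18.5, s − c = 4.5
s(s−a)(s−b)(s−c) = 41.5·18.5·18.5·4.5 = 63915.1875
Area = √63915.1875 ≈ 252.815

s = 41.5, Area = 252.8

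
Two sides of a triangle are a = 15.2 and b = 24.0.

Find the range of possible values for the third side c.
Triangle inequality: |a − b| < c < a + b
|a − b| = |15.2 − 24.0| = 8.8
a + b = 15.2 + 24.0 = 39.2

8.8 < c < 39.2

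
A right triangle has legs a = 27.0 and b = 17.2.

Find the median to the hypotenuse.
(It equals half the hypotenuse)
Hypotenuse c = √(a² + b²) = √(729 + 295.84) = √1024.84 ≈ 32.0131
Median to hypotenuse = c/2 ≈ 32.0131/2 ≈ 16.0066

Median = 16.01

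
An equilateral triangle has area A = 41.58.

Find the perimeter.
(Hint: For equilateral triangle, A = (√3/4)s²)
A = (√3/4)s²  ⇒  s² = 4A/√3 = 4·41.58/√3 = 166.32/1.73205 ≈ 96.0249
s ≈ √96.0249 ≈ 9.79923
Perimeter = 3s ≈ 3·9.79923 ≈ 29.3977

Perimeter = 29.4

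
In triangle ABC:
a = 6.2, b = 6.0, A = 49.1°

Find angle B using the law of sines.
a/sin(A) = b/sin(B)  ⇒  sin(B) = b·sin(A)/a = 6.0·sin(49.1°)/6.2
sin(49.1°) ≈ 0.755853
sin(B) ≈ 6.0·0.755853/6.2 ≈ 4.53512/6.2 ≈ 0.731471
B = arcsin(0.731471) ≈ 47.0099°
(Since b ≤ a we need B ≤ A, so the obtuse alternative 180° − 47.0099° ≈ 132.99° is rejected.)

B = 47.01°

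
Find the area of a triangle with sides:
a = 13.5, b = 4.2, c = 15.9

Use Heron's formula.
s = (13.5 + 4.2 + 15.9)/2 = 33.6/2 = 16.8
s − a = 3.3, s − b = 12.6, s − c = 0.9
s(s−a)(s−b)(s−c) = 16.8·3.3·12.6·0.9 ≈ 628.69
Area = √628.69 ≈ 25.0737

Area = 25.07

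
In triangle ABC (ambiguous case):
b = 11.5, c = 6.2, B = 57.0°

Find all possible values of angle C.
b/sin(B) = c/sin(C)  ⇒  sin(C) = c·sin(B)/b = 6.2·sin(57.0°)/11.5
sin(57.0°) ≈ 0.838671
sin(C) ≈ 6.2·0.838671/11.5 ≈ 5.19976/11.5 ≈ 0.452153
Candidate 1: C₁ = arcsin(0.452153) ≈ 26.8819°  →  A = 180° − 57.0° − 26.8819° ≈ 96.1181° > 0, valid
Candidate 2: C₂ = 180° − C₁ ≈ 153.118°  →  A = 180° − 57.0° − 153.118° ≈ -30.1181° ≤ 0, not a valid triangle

C = 26.88° (one solution)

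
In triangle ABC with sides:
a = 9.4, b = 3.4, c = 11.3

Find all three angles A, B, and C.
Law of cosines for each angle (a² = 88.36, b² = 11.56, c² = 127.69):
cos(A) = (b² + c² − a²)/(2bc) = (11.56 + 127.69 − 88.36)/(2·3.4·11.3) = 50.89/76.84 ≈ 0.662285  ⇒  A ≈ 48.5256°
cos(B) = (a² + c² − b²)/(2ac) = (88.36 + 127.69 − 11.56)/(2·9.4·11.3) = 204.49/212.44 ≈ 0.962578  ⇒  B ≈ 15.7241°
cos(C) = (a² + b² − c²)/(2ab) = (88.36 + 11.56 − 127.69)/(2·9.4·3.4) = -27.77/63.92 ≈ -0.434449  ⇒  C ≈ 115.75°
Check: A + B + C ≈ 180°

A = 48.53°, B = 15.72°, C = 115.8°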